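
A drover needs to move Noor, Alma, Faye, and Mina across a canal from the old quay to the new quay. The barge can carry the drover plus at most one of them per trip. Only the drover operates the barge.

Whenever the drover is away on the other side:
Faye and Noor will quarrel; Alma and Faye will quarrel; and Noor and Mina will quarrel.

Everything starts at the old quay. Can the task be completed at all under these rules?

Whatever the first load, the items left behind include a forbidden pair without the drover. No opening move is safe, so no plan exists.

No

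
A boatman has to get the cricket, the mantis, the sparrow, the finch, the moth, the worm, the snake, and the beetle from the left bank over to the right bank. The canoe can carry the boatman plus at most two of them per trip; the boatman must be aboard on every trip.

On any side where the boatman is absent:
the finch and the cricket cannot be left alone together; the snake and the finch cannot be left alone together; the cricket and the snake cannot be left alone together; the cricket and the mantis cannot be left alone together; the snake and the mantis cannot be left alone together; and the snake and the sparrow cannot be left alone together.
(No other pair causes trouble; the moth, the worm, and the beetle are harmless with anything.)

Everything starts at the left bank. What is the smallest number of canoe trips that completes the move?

Counting alone: the boatman can take at most 2 across per trip to the right bank, so moving all 8 needs at least 4 loaded trips out, with a return between consecutive ones — at least 7 crossings.
The safety rule pushes this higher. Following every safe sequence of crossings, the most of the 8 that can be at the right bank as the canoe arrives there on crossings 7, 9, 11 is 5, 6, 7 respectively — never all 8.
So no plan with fewer than 13 crossings exists, and this one achieves 13:
1. Boatman goes to the right bank with the cricket and the snake.
2. Boatman goes back to the left bank with the cricket.
3. Boatman goes to the right bank with the cricket and the sparrow.
4. Boatman goes back to the left bank with the snake.
5. Boatman goes to the right bank with the finch and the mantis.
6. Boatman goes back to the left bank with the cricket.
7. Boatman goes to the right bank with the cricket and the moth.
8. Boatman goes back to the left bank with the cricket.
9. Boatman goes to the right bank with the cricket and the worm.
10. Boatman goes back to the left bank with the cricket.
11. Boatman goes to the right bank with the beetle and the cricket.
12. Boatman goes back to the left bank with the cricket.
13. Boatman goes to the right bank with the cricket and the snake.

13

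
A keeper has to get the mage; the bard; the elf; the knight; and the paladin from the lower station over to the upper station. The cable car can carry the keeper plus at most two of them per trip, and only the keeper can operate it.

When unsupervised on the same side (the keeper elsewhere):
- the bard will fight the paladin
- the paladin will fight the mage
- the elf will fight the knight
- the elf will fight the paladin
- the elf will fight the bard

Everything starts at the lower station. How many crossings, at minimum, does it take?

7

Counting alone: the keeper can take at most 2 across per trip to the upper station, so moving all 5 needs at least 3 loaded trips out, with a return between consecutive ones — at least 5 crossings.
The safety rule pushes this higher. Following every safe sequence of crossings, the most of the 5 that can be at the upper station as the cable car arrives there on crossing 5 is 4 — never all 5.
So no plan with fewer than 7 crossings exists, and this one achieves 7:
1. Keeper goes to the upper station with the elf and the paladin.
2. Keeper goes back to the lower station with the elf.
3. Keeper goes to the upper station with the elf and the mage.
4. Keeper goes back to the lower station with the paladin.
5. Keeper goes to the upper station with the bard and the knight.
6. Keeper goes back to the lower station with the elf.
7. Keeper goes to the upper station with the elf and the paladin.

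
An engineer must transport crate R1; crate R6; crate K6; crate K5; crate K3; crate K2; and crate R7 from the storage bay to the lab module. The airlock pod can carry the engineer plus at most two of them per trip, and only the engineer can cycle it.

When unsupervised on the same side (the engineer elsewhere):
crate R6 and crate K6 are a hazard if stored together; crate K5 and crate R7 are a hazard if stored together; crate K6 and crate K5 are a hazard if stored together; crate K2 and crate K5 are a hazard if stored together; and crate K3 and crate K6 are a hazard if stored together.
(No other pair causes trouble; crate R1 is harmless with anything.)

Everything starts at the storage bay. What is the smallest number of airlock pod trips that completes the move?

Counting alone: the engineer can take at most 2 across per trip to the lab module, so moving all 7 needs at least 4 loaded trips out, with a return between consecutive ones — at least 7 crossings.
The safety rule pushes this higher. Following every safe sequence of crossings, the most of the 7 that can be at the lab module as the airlock pod arrives there on crossing 7 is 6 — never all 7.
So no plan with fewer than 9 crossings exists, and this one achieves 9:
1. Engineer goes to the lab module with crate K5 and crate K6.
2. Engineer goes back to the storage bay with crate K6.
3. Engineer goes to the lab module with crate K6 and crate R1.
4. Engineer goes back to the storage bay with crate K6.
5. Engineer goes to the lab module with crate K3 and crate R6.
6. Engineer goes back to the storage bay alone.
7. Engineer goes to the lab module with crate K2 and crate R7.
8. Engineer goes back to the storage bay with crate K5.
9. Engineer goes to the lab module with crate K5 and crate K6.

9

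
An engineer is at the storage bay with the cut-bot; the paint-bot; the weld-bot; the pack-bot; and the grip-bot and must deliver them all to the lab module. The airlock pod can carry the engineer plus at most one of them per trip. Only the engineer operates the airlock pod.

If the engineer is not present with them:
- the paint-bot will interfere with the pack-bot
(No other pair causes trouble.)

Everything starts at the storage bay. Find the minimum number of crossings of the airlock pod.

Counting alone: the engineer can take at most 1 across per trip to the lab module, so moving all 5 needs at least 5 loaded trips out, with a return between consecutive ones — at least 9 crossings.
The plan below uses exactly 9 crossings, so it is optimal:
1. Engineer goes to the lab module with the paint-bot.  [the storage bay: the cut-bot, the grip-bot, the pack-bot, the weld-bot | the lab module: the paint-bot]
2. Engineer goes back to the storage bay alone.  [the storage bay: the cut-bot, the grip-bot, the pack-bot, the weld-bot | the lab module: the paint-bot]
3. Engineer goes to the lab module with the cut-bot.  [the storage bay: the grip-bot, the pack-bot, the weld-bot | the lab module: the cut-bot, the paint-bot]
4. Engineer goes back to the storage bay alone.  [the storage bay: the grip-bot, the pack-bot, the weld-bot | the lab module: the cut-bot, the paint-bot]
5. Engineer goes to the lab module with the weld-bot.  [the storage bay: the grip-bot, the pack-bot | the lab module: the cut-bot, the paint-bot, the weld-bot]
6. Engineer goes back to the storage bay alone.  [the storage bay: the grip-bot, the pack-bot | the lab module: the cut-bot, the paint-bot, the weld-bot]
7. Engineer goes to the lab module with the grip-bot.  [the storage bay: the pack-bot | the lab module: the cut-bot, the grip-bot, the paint-bot, the weld-bot]
8. Engineer goes back to the storage bay alone.  [the storage bay: the pack-bot | the lab module: the cut-bot, the grip-bot, the paint-bot, the weld-bot]
9. Engineer goes to the lab module with the pack-bot.  [the storage bay: — | the lab module: the cut-bot, the grip-bot, the pack-bot, the paint-bot, the weld-bot]

9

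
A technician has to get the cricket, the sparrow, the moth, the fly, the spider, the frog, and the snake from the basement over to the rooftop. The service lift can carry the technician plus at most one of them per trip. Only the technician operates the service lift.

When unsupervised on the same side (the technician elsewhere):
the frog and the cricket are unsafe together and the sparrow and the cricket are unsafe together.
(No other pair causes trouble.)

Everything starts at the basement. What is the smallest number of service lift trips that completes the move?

Counting alone: the technician can take at most 1 across per trip to the rooftop, so moving all 7 needs at least 7 loaded trips out, with a return between consecutive ones — at least 13 crossings.
The safety rule pushes this higher. Following every safe sequence of crossings, the most of the 7 that can be at the rooftop as the service lift arrives there on crossing 13 is 6 — never all 7.
So no plan with fewer than 15 crossings exists, and this one achieves 15:
1. Technician goes to the rooftop with the cricket.  [the basement: the fly, the frog, the moth, the snake, the sparrow, the spider | the rooftop: the cricket]
2. Technician goes back to the basement alone.  [the basement: the fly, the frog, the moth, the snake, the sparrow, the spider | the rooftop: the cricket]
3. Technician goes to the rooftop with the sparrow.  [the basement: the fly, the frog, the moth, the snake, the spider | the rooftop: the cricket, the sparrow]
4. Technician goes back to the basement with the cricket.  [the basement: the cricket, the fly, the frog, the moth, the snake, the spider | the rooftop: the sparrow]
5. Technician goes to the rooftop with the frog.  [the basement: the cricket, the fly, the moth, the snake, the spider | the rooftop: the frog, the sparrow]
6. Technician goes back to the basement alone.  [the basement: the cricket, the fly, the moth, the snake, the spider | the rooftop: the frog, the sparrow]
7. Technician goes to the rooftop with the moth.  [the basement: the cricket, the fly, the snake, the spider | the rooftop: the frog, the moth, the sparrow]
8. Technician goes back to the basement alone.  [the basement: the cricket, the fly, the snake, the spider | the rooftop: the frog, the moth, the sparrow]
9. Technician goes to the rooftop with the fly.  [the basement: the cricket, the snake, the spider | the rooftop: the fly, the frog, the moth, the sparrow]
10. Technician goes back to the basement alone.  [the basement: the cricket, the snake, the spider | the rooftop: the fly, the frog, the moth, the sparrow]
11. Technician goes to the rooftop with the spider.  [the basement: the cricket, the snake | the rooftop: the fly, the frog, the moth, the sparrow, the spider]
12. Technician goes back to the basement alone.  [the basement: the cricket, the snake | the rooftop: the fly, the frog, the moth, the sparrow, the spider]
13. Technician goes to the rooftop with the snake.  [the basement: the cricket | the rooftop: the fly, the frog, the moth, the snake, the sparrow, the spider]
14. Technician goes back to the basement alone.  [the basement: the cricket | the rooftop: the fly, the frog, the moth, the snake, the sparrow, the spider]
15. Technician goes to the rooftop with the cricket.  [the basement: — | the rooftop: the cricket, the fly, the frog, the moth, the snake, the sparrow, the spider]

15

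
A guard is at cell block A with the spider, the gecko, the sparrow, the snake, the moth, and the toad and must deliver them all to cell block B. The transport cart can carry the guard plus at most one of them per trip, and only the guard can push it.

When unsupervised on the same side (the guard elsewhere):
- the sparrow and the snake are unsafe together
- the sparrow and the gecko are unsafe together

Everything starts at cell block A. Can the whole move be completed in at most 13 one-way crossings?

Yes — this plan uses 13 crossings (≤ 13):
1. Guard goes to cell block B with the sparrow.  [cell block A: the gecko, the moth, the snake, the spider, the toad | cell block B: the sparrow]
2. Guard goes back to cell block A alone.  [cell block A: the gecko, the moth, the snake, the spider, the toad | cell block B: the sparrow]
3. Guard goes to cell block B with the spider.  [cell block A: the gecko, the moth, the snake, the toad | cell block B: the sparrow, the spider]
4. Guard goes back to cell block A alone.  [cell block A: the gecko, the moth, the snake, the toad | cell block B: the sparrow, the spider]
5. Guard goes to cell block B with the gecko.  [cell block A: the moth, the snake, the toad | cell block B: the gecko, the sparrow, the spider]
6. Guard goes back to cell block A with the sparrow.  [cell block A: the moth, the snake, the sparrow, the toad | cell block B: the gecko, the spider]
7. Guard goes to cell block B with the snake.  [cell block A: the moth, the sparrow, the toad | cell block B: the gecko, the snake, the spider]
8. Guard goes back to cell block A alone.  [cell block A: the moth, the sparrow, the toad | cell block B: the gecko, the snake, the spider]
9. Guard goes to cell block B with the moth.  [cell block A: the sparrow, the toad | cell block B: the gecko, the moth, the snake, the spider]
10. Guard goes back to cell block A alone.  [cell block A: the sparrow, the toad | cell block B: the gecko, the moth, the snake, the spider]
11. Guard goes to cell block B with the toad.  [cell block A: the sparrow | cell block B: the gecko, the moth, the snake, the spider, the toad]
12. Guard goes back to cell block A alone.  [cell block A: the sparrow | cell block B: the gecko, the moth, the snake, the spider, the toad]
13. Guard goes to cell block B with the sparrow.  [cell block A: — | cell block B: the gecko, the moth, the snake, the sparrow, the spider, the toad]

Yes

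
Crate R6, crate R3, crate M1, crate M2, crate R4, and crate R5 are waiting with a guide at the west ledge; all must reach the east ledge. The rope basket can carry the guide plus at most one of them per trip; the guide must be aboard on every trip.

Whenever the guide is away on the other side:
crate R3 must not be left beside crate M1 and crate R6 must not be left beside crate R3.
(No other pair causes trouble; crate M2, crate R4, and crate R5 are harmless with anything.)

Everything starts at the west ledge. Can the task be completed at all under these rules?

Yes

1. Guide goes to the east ledge with crate R3.  [the west ledge: crate M1, crate M2, crate R4, crate R5, crate R6 | the east ledge: crate R3]
2. Guide goes back to the west ledge alone.  [the west ledge: crate M1, crate M2, crate R4, crate R5, crate R6 | the east ledge: crate R3]
3. Guide goes to the east ledge with crate R6.  [the west ledge: crate M1, crate M2, crate R4, crate R5 | the east ledge: crate R3, crate R6]
4. Guide goes back to the west ledge with crate R3.  [the west ledge: crate M1, crate M2, crate R3, crate R4, crate R5 | the east ledge: crate R6]
5. Guide goes to the east ledge with crate M1.  [the west ledge: crate M2, crate R3, crate R4, crate R5 | the east ledge: crate M1, crate R6]
6. Guide goes back to the west ledge alone.  [the west ledge: crate M2, crate R3, crate R4, crate R5 | the east ledge: crate M1, crate R6]
7. Guide goes to the east ledge with crate M2.  [the west ledge: crate R3, crate R4, crate R5 | the east ledge: crate M1, crate M2, crate R6]
8. Guide goes back to the west ledge alone.  [the west ledge: crate R3, crate R4, crate R5 | the east ledge: crate M1, crate M2, crate R6]
9. Guide goes to the east ledge with crate R4.  [the west ledge: crate R3, crate R5 | the east ledge: crate M1, crate M2, crate R4, crate R6]
10. Guide goes back to the west ledge alone.  [the west ledge: crate R3, crate R5 | the east ledge: crate M1, crate M2, crate R4, crate R6]
11. Guide goes to the east ledge with crate R5.  [the west ledge: crate R3 | the east ledge: crate M1, crate M2, crate R4, crate R5, crate R6]
12. Guide goes back to the west ledge alone.  [the west ledge: crate R3 | the east ledge: crate M1, crate M2, crate R4, crate R5, crate R6]
13. Guide goes to the east ledge with crate R3.  [the west ledge: — | the east ledge: crate M1, crate M2, crate R3, crate R4, crate R5, crate R6]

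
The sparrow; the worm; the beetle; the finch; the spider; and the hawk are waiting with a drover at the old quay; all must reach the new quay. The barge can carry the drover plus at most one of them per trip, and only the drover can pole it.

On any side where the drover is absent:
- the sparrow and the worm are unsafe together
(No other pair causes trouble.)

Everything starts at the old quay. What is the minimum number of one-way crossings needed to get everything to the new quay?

11

Counting alone: the drover can take at most 1 across per trip to the new quay, so moving all 6 needs at least 6 loaded trips out, with a return between consecutive ones — at least 11 crossings.
The plan below uses exactly 11 crossings, so it is optimal:
1. Drover goes to the new quay with the sparrow.  [the old quay: the beetle, the finch, the hawk, the spider, the worm | the new quay: the sparrow]
2. Drover goes back to the old quay alone.  [the old quay: the beetle, the finch, the hawk, the spider, the worm | the new quay: the sparrow]
3. Drover goes to the new quay with the beetle.  [the old quay: the finch, the hawk, the spider, the worm | the new quay: the beetle, the sparrow]
4. Drover goes back to the old quay alone.  [the old quay: the finch, the hawk, the spider, the worm | the new quay: the beetle, the sparrow]
5. Drover goes to the new quay with the finch.  [the old quay: the hawk, the spider, the worm | the new quay: the beetle, the finch, the sparrow]
6. Drover goes back to the old quay alone.  [the old quay: the hawk, the spider, the worm | the new quay: the beetle, the finch, the sparrow]
7. Drover goes to the new quay with the spider.  [the old quay: the hawk, the worm | the new quay: the beetle, the finch, the sparrow, the spider]
8. Drover goes back to the old quay alone.  [the old quay: the hawk, the worm | the new quay: the beetle, the finch, the sparrow, the spider]
9. Drover goes to the new quay with the hawk.  [the old quay: the worm | the new quay: the beetle, the finch, the hawk, the sparrow, the spider]
10. Drover goes back to the old quay alone.  [the old quay: the worm | the new quay: the beetle, the finch, the hawk, the sparrow, the spider]
11. Drover goes to the new quay with the worm.  [the old quay: — | the new quay: the beetle, the finch, the hawk, the sparrow, the spider, the worm]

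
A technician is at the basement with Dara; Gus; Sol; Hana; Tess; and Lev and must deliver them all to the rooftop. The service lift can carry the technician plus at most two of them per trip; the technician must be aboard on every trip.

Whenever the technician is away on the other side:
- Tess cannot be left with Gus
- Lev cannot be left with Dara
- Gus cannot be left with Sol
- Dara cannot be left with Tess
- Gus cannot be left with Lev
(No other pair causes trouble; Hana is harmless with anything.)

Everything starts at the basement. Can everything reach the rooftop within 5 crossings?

Counting alone: the technician can take at most 2 across per trip to the rooftop, so moving all 6 needs at least 3 loaded trips out, with a return between consecutive ones — at least 5 crossings.
The safety rule pushes this higher. Following every safe sequence of crossings, the most of the 6 that can be at the rooftop as the service lift arrives there on crossing 5 is 5 — never all 6.
So the move cannot be finished within 5 crossings. (The shortest complete plan takes 7:)
1. Technician goes to the rooftop with Dara and Gus.
2. Technician goes back to the basement alone.
3. Technician goes to the rooftop with Hana and Sol.
4. Technician goes back to the basement with Gus.
5. Technician goes to the rooftop with Lev and Tess.
6. Technician goes back to the basement with Dara.
7. Technician goes to the rooftop with Dara and Gus.

No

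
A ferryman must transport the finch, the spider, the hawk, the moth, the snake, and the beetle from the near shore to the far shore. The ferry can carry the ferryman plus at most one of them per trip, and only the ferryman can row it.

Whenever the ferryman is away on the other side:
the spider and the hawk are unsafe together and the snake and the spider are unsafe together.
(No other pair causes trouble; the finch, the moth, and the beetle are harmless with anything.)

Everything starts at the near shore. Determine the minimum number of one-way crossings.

13

Counting alone: the ferryman can take at most 1 across per trip to the far shore, so moving all 6 needs at least 6 loaded trips out, with a return between consecutive ones — at least 11 crossings.
The safety rule pushes this higher. Following every safe sequence of crossings, the most of the 6 that can be at the far shore as the ferry arrives there on crossing 11 is 5 — never all 6.
So no plan with fewer than 13 crossings exists, and this one achieves 13:
1. Ferryman goes to the far shore with the spider.  [the near shore: the beetle, the finch, the hawk, the moth, the snake | the far shore: the spider]
2. Ferryman goes back to the near shore alone.  [the near shore: the beetle, the finch, the hawk, the moth, the snake | the far shore: the spider]
3. Ferryman goes to the far shore with the finch.  [the near shore: the beetle, the hawk, the moth, the snake | the far shore: the finch, the spider]
4. Ferryman goes back to the near shore alone.  [the near shore: the beetle, the hawk, the moth, the snake | the far shore: the finch, the spider]
5. Ferryman goes to the far shore with the hawk.  [the near shore: the beetle, the moth, the snake | the far shore: the finch, the hawk, the spider]
6. Ferryman goes back to the near shore with the spider.  [the near shore: the beetle, the moth, the snake, the spider | the far shore: the finch, the hawk]
7. Ferryman goes to the far shore with the snake.  [the near shore: the beetle, the moth, the spider | the far shore: the finch, the hawk, the snake]
8. Ferryman goes back to the near shore alone.  [the near shore: the beetle, the moth, the spider | the far shore: the finch, the hawk, the snake]
9. Ferryman goes to the far shore with the moth.  [the near shore: the beetle, the spider | the far shore: the finch, the hawk, the moth, the snake]
10. Ferryman goes back to the near shore alone.  [the near shore: the beetle, the spider | the far shore: the finch, the hawk, the moth, the snake]
11. Ferryman goes to the far shore with the beetle.  [the near shore: the spider | the far shore: the beetle, the finch, the hawk, the moth, the snake]
12. Ferryman goes back to the near shore alone.  [the near shore: the spider | the far shore: the beetle, the finch, the hawk, the moth, the snake]
13. Ferryman goes to the far shore with the spider.  [the near shore: — | the far shore: the beetle, the finch, the hawk, the moth, the snake, the spider]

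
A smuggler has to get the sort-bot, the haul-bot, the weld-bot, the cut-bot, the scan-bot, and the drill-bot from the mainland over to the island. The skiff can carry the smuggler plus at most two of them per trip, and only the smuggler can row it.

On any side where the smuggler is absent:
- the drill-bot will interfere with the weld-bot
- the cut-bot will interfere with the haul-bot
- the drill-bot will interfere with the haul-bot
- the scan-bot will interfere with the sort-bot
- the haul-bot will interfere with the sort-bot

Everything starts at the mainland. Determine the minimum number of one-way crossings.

impossible

Whatever the first load, the items left behind include a forbidden pair without the smuggler. No opening move is safe, so no plan exists.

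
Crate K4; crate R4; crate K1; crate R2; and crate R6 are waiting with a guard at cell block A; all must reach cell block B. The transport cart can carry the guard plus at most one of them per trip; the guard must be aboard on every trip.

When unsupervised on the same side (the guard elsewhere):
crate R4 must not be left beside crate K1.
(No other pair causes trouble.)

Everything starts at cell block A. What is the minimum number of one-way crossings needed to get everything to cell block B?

9

Counting alone: the guard can take at most 1 across per trip to cell block B, so moving all 5 needs at least 5 loaded trips out, with a return between consecutive ones — at least 9 crossings.
The plan below uses exactly 9 crossings, so it is optimal:
1. Guard goes to cell block B with crate R4.
2. Guard goes back to cell block A alone.
3. Guard goes to cell block B with crate K4.
4. Guard goes back to cell block A alone.
5. Guard goes to cell block B with crate R2.
6. Guard goes back to cell block A alone.
7. Guard goes to cell block B with crate R6.
8. Guard goes back to cell block A alone.
9. Guard goes to cell block B with crate K1.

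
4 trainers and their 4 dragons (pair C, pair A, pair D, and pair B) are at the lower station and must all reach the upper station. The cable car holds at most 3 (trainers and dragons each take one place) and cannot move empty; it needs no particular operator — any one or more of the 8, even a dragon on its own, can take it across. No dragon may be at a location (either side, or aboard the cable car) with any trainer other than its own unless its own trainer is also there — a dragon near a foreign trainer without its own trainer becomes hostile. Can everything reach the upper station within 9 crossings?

Yes

Yes — this plan uses 9 crossings (≤ 9):
1. dragon C and trainer C cross → the upper station.
2. trainer C crosses ← the lower station.
3. dragon A, trainer A, and trainer C cross → the upper station.
4. dragon C and trainer C cross ← the lower station.
5. trainer B, trainer C, and trainer D cross → the upper station.
6. dragon A crosses ← the lower station.
7. dragon A and dragon C cross → the upper station.
8. dragon C crosses ← the lower station.
9. dragon B, dragon C, and dragon D cross → the upper station.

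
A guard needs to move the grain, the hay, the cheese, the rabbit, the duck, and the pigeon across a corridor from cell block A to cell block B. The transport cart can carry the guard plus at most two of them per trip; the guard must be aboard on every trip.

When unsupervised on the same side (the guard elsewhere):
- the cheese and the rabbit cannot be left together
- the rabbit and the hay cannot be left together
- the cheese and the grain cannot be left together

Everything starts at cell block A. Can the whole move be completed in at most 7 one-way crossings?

Yes — this plan uses 5 crossings (≤ 7):
1. Guard goes to cell block B with the grain and the rabbit.
2. Guard goes back to cell block A alone.
3. Guard goes to cell block B with the duck and the pigeon.
4. Guard goes back to cell block A alone.
5. Guard goes to cell block B with the cheese and the hay.

Yes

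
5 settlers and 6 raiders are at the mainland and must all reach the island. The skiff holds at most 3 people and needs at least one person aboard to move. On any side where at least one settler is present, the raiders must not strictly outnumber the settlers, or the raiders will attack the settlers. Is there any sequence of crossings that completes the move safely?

No

The raiders already outnumber the settlers at the mainland before anyone moves, so the starting position itself is disallowed.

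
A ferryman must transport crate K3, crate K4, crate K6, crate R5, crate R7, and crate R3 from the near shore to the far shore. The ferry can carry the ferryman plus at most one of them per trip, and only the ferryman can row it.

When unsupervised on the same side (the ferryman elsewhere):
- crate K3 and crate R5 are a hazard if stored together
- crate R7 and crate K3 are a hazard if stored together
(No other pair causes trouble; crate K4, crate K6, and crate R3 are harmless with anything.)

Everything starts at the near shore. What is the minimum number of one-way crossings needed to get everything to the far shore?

Counting alone: the ferryman can take at most 1 across per trip to the far shore, so moving all 6 needs at least 6 loaded trips out, with a return between consecutive ones — at least 11 crossings.
The safety rule pushes this higher. Following every safe sequence of crossings, the most of the 6 that can be at the far shore as the ferry arrives there on crossing 11 is 5 — never all 6.
So no plan with fewer than 13 crossings exists, and this one achieves 13:
1. Ferryman goes to the far shore with crate K3.
2. Ferryman goes back to the near shore alone.
3. Ferryman goes to the far shore with crate K4.
4. Ferryman goes back to the near shore alone.
5. Ferryman goes to the far shore with crate K6.
6. Ferryman goes back to the near shore alone.
7. Ferryman goes to the far shore with crate R5.
8. Ferryman goes back to the near shore with crate K3.
9. Ferryman goes to the far shore with crate R7.
10. Ferryman goes back to the near shore alone.
11. Ferryman goes to the far shore with crate R3.
12. Ferryman goes back to the near shore alone.
13. Ferryman goes to the far shore with crate K3.

13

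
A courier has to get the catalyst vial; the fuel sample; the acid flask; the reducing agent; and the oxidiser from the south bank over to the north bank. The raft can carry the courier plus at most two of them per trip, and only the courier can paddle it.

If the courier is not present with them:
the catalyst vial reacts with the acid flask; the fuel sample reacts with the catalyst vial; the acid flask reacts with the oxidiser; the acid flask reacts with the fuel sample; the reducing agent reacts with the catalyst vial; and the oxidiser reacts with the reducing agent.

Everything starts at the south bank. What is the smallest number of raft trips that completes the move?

Whatever the first load, the items left behind include a forbidden pair without the courier. No opening move is safe, so no plan exists.

impossible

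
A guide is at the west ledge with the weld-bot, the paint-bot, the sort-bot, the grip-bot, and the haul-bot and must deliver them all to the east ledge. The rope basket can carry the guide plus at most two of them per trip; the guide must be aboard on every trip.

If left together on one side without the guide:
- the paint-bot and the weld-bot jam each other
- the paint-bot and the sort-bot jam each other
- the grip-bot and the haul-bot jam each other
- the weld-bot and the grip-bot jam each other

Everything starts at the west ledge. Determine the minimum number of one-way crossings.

7

Counting alone: the guide can take at most 2 across per trip to the east ledge, so moving all 5 needs at least 3 loaded trips out, with a return between consecutive ones — at least 5 crossings.
The safety rule pushes this higher. Following every safe sequence of crossings, the most of the 5 that can be at the east ledge as the rope basket arrives there on crossing 5 is 4 — never all 5.
So no plan with fewer than 7 crossings exists, and this one achieves 7:
1. Guide goes to the east ledge with the grip-bot and the paint-bot.
2. Guide goes back to the west ledge alone.
3. Guide goes to the east ledge with the weld-bot.
4. Guide goes back to the west ledge with the grip-bot and the paint-bot.
5. Guide goes to the east ledge with the haul-bot and the sort-bot.
6. Guide goes back to the west ledge alone.
7. Guide goes to the east ledge with the grip-bot and the paint-bot.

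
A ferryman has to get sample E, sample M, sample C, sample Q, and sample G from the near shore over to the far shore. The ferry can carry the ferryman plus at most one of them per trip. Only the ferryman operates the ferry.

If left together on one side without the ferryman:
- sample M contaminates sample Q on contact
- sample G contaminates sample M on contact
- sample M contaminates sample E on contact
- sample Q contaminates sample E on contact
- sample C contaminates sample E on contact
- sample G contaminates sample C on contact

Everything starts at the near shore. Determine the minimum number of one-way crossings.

Whatever the first load, the items left behind include a forbidden pair without the ferryman. No opening move is safe, so no plan exists.

impossible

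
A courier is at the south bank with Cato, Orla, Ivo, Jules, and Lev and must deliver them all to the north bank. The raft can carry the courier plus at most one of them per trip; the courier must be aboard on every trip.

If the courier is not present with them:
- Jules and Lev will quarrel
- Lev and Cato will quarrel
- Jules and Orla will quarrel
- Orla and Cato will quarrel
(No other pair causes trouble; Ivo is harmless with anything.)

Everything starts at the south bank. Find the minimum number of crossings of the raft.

impossible

Whatever the first load, the items left behind include a forbidden pair without the courier. No opening move is safe, so no plan exists.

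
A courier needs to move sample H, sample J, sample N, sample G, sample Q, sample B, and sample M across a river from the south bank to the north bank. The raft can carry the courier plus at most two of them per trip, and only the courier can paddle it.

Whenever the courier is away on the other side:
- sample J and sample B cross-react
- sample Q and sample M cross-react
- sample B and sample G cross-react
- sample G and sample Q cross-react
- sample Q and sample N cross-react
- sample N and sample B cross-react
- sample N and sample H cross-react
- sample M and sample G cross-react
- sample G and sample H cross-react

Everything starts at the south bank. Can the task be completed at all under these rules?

Whatever the first load, the items left behind include a forbidden pair without the courier. No opening move is safe, so no plan exists.

No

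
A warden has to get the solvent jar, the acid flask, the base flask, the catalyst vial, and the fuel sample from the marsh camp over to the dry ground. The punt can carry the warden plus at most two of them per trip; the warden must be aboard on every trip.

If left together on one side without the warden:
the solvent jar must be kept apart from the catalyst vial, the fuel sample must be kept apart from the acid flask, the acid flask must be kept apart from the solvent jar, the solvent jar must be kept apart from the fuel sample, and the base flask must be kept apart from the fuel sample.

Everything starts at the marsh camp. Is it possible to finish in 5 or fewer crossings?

No

Counting alone: the warden can take at most 2 across per trip to the dry ground, so moving all 5 needs at least 3 loaded trips out, with a return between consecutive ones — at least 5 crossings.
The safety rule pushes this higher. Following every safe sequence of crossings, the most of the 5 that can be at the dry ground as the punt arrives there on crossing 5 is 4 — never all 5.
So the move cannot be finished within 5 crossings. (The shortest complete plan takes 7:)
1. Warden goes to the dry ground with the fuel sample and the solvent jar.  [the marsh camp: the acid flask, the base flask, the catalyst vial | the dry ground: the fuel sample, the solvent jar]
2. Warden goes back to the marsh camp with the solvent jar.  [the marsh camp: the acid flask, the base flask, the catalyst vial, the solvent jar | the dry ground: the fuel sample]
3. Warden goes to the dry ground with the base flask and the solvent jar.  [the marsh camp: the acid flask, the catalyst vial | the dry ground: the base flask, the fuel sample, the solvent jar]
4. Warden goes back to the marsh camp with the fuel sample.  [the marsh camp: the acid flask, the catalyst vial, the fuel sample | the dry ground: the base flask, the solvent jar]
5. Warden goes to the dry ground with the acid flask and the catalyst vial.  [the marsh camp: the fuel sample | the dry ground: the acid flask, the base flask, the catalyst vial, the solvent jar]
6. Warden goes back to the marsh camp with the solvent jar.  [the marsh camp: the fuel sample, the solvent jar | the dry ground: the acid flask, the base flask, the catalyst vial]
7. Warden goes to the dry ground with the fuel sample and the solvent jar.  [the marsh camp: — | the dry ground: the acid flask, the base flask, the catalyst vial, the fuel sample, the solvent jar]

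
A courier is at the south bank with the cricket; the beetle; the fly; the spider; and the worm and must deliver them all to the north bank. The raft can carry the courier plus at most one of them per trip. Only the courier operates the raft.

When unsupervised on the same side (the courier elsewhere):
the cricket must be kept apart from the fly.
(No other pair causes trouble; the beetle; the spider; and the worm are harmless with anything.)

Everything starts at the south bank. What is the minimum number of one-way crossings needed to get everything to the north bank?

9

Counting alone: the courier can take at most 1 across per trip to the north bank, so moving all 5 needs at least 5 loaded trips out, with a return between consecutive ones — at least 9 crossings.
The plan below uses exactly 9 crossings, so it is optimal:
1. Courier goes to the north bank with the cricket.  [the south bank: the beetle, the fly, the spider, the worm | the north bank: the cricket]
2. Courier goes back to the south bank alone.  [the south bank: the beetle, the fly, the spider, the worm | the north bank: the cricket]
3. Courier goes to the north bank with the beetle.  [the south bank: the fly, the spider, the worm | the north bank: the beetle, the cricket]
4. Courier goes back to the south bank alone.  [the south bank: the fly, the spider, the worm | the north bank: the beetle, the cricket]
5. Courier goes to the north bank with the spider.  [the south bank: the fly, the worm | the north bank: the beetle, the cricket, the spider]
6. Courier goes back to the south bank alone.  [the south bank: the fly, the worm | the north bank: the beetle, the cricket, the spider]
7. Courier goes to the north bank with the worm.  [the south bank: the fly | the north bank: the beetle, the cricket, the spider, the worm]
8. Courier goes back to the south bank alone.  [the south bank: the fly | the north bank: the beetle, the cricket, the spider, the worm]
9. Courier goes to the north bank with the fly.  [the south bank: — | the north bank: the beetle, the cricket, the fly, the spider, the worm]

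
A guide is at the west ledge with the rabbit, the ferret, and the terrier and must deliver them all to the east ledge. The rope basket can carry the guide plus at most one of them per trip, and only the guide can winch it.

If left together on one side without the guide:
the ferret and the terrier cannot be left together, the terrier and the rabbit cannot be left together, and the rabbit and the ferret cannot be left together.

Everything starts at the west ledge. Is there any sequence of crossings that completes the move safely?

Whatever the first load, the items left behind include a forbidden pair without the guide. No opening move is safe, so no plan exists.

No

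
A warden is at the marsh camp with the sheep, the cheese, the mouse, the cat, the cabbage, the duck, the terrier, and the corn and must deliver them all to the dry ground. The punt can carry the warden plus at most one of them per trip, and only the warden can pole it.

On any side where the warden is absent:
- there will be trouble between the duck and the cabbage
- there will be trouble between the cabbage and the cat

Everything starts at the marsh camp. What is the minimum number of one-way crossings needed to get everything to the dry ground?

17

Counting alone: the warden can take at most 1 across per trip to the dry ground, so moving all 8 needs at least 8 loaded trips out, with a return between consecutive ones — at least 15 crossings.
The safety rule pushes this higher. Following every safe sequence of crossings, the most of the 8 that can be at the dry ground as the punt arrives there on crossing 15 is 7 — never all 8.
So no plan with fewer than 17 crossings exists, and this one achieves 17:
1. Warden goes to the dry ground with the cabbage.  [the marsh camp: the cat, the cheese, the corn, the duck, the mouse, the sheep, the terrier | the dry ground: the cabbage]
2. Warden goes back to the marsh camp alone.  [the marsh camp: the cat, the cheese, the corn, the duck, the mouse, the sheep, the terrier | the dry ground: the cabbage]
3. Warden goes to the dry ground with the sheep.  [the marsh camp: the cat, the cheese, the corn, the duck, the mouse, the terrier | the dry ground: the cabbage, the sheep]
4. Warden goes back to the marsh camp alone.  [the marsh camp: the cat, the cheese, the corn, the duck, the mouse, the terrier | the dry ground: the cabbage, the sheep]
5. Warden goes to the dry ground with the cheese.  [the marsh camp: the cat, the corn, the duck, the mouse, the terrier | the dry ground: the cabbage, the cheese, the sheep]
6. Warden goes back to the marsh camp alone.  [the marsh camp: the cat, the corn, the duck, the mouse, the terrier | the dry ground: the cabbage, the cheese, the sheep]
7. Warden goes to the dry ground with the mouse.  [the marsh camp: the cat, the corn, the duck, the terrier | the dry ground: the cabbage, the cheese, the mouse, the sheep]
8. Warden goes back to the marsh camp alone.  [the marsh camp: the cat, the corn, the duck, the terrier | the dry ground: the cabbage, the cheese, the mouse, the sheep]
9. Warden goes to the dry ground with the cat.  [the marsh camp: the corn, the duck, the terrier | the dry ground: the cabbage, the cat, the cheese, the mouse, the sheep]
10. Warden goes back to the marsh camp with the cabbage.  [the marsh camp: the cabbage, the corn, the duck, the terrier | the dry ground: the cat, the cheese, the mouse, the sheep]
11. Warden goes to the dry ground with the duck.  [the marsh camp: the cabbage, the corn, the terrier | the dry ground: the cat, the cheese, the duck, the mouse, the sheep]
12. Warden goes back to the marsh camp alone.  [the marsh camp: the cabbage, the corn, the terrier | the dry ground: the cat, the cheese, the duck, the mouse, the sheep]
13. Warden goes to the dry ground with the terrier.  [the marsh camp: the cabbage, the corn | the dry ground: the cat, the cheese, the duck, the mouse, the sheep, the terrier]
14. Warden goes back to the marsh camp alone.  [the marsh camp: the cabbage, the corn | the dry ground: the cat, the cheese, the duck, the mouse, the sheep, the terrier]
15. Warden goes to the dry ground with the corn.  [the marsh camp: the cabbage | the dry ground: the cat, the cheese, the corn, the duck, the mouse, the sheep, the terrier]
16. Warden goes back to the marsh camp alone.  [the marsh camp: the cabbage | the dry ground: the cat, the cheese, the corn, the duck, the mouse, the sheep, the terrier]
17. Warden goes to the dry ground with the cabbage.  [the marsh camp: — | the dry ground: the cabbage, the cat, the cheese, the corn, the duck, the mouse, the sheep, the terrier]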